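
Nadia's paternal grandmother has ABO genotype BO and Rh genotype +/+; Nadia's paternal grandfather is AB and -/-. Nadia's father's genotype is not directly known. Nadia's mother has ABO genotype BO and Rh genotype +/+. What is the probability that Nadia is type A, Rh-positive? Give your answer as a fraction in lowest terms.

1/8

Nadia's father's ABO genotype from BO × AB: 1/4 AB, 1/4 AO, 1/4 BB, 1/4 BO.
Crossing each possibility with the mother BO and summing P(type A): 1/4·1/4 + 1/4·1/4 + 1/4·0 + 1/4·0 = 1/8.
Similarly for Rh via the father's Rh distribution: P(Rh+) = 1.
Independent loci: 1/8 × 1 = 1/8.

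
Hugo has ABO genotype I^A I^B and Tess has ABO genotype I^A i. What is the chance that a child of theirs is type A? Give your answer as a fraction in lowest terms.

ABO cross I^A I^B × I^A i → offspring phenotypes: 1/2 A, 1/4 B, 1/4 AB.
So P(type A) = 1/2.

1/2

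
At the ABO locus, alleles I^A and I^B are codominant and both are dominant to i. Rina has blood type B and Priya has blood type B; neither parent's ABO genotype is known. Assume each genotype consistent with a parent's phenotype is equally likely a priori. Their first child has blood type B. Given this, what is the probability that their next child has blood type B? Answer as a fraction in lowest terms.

19/20

Possible genotypes: Rina ∈ {I^B I^B, I^B i}; Priya ∈ {I^B I^B, I^B i}.
Weight each parental genotype pair by prior × P(type-B child):
  I^B I^B × I^B I^B: posterior weight 4/15; P(next child type B) = 1.
  I^B I^B × I^B i: posterior weight 4/15; P(next child type B) = 1.
  I^B i × I^B I^B: posterior weight 4/15; P(next child type B) = 1.
  I^B i × I^B i: posterior weight 1/5; P(next child type B) = 3/4.
Weighted sum = 19/20.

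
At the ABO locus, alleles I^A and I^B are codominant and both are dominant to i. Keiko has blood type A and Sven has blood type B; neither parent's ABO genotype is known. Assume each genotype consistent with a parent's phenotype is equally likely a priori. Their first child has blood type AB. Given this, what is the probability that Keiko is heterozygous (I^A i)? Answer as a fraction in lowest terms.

1/3

Possible genotypes: Keiko ∈ {I^A I^A, I^A i}; Sven ∈ {I^B I^B, I^B i}.
Weight each parental genotype pair by prior × P(type-AB child):
  I^A I^A × I^B I^B: posterior weight 4/9.
  I^A I^A × I^B i: posterior weight 2/9.
  I^A i × I^B I^B: posterior weight 2/9.
  I^A i × I^B i: posterior weight 1/9.
Sum the posterior weight over pairs where Keiko is I^A i: 1/3.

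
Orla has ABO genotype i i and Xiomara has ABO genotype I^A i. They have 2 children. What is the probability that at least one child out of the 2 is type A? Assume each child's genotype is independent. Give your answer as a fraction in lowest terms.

3/4

ABO cross i i × I^A i → 1/2 O, 1/2 A.
So P(type A) = 1/2 per child.
P(none) = (1/2)^2 = 1/4; P(at least one) = 1 − 1/4 = 3/4.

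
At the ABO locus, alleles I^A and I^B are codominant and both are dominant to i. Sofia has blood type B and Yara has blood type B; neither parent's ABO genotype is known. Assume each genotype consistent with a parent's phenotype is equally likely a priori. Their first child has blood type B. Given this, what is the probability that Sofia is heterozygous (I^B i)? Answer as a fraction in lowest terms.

Possible genotypes: Sofia ∈ {I^B I^B, I^B i}; Yara ∈ {I^B I^B, I^B i}.
Weight each parental genotype pair by prior × P(type-B child):
  I^B I^B × I^B I^B: posterior weight 4/15.
  I^B I^B × I^B i: posterior weight 4/15.
  I^B i × I^B I^B: posterior weight 4/15.
  I^B i × I^B i: posterior weight 1/5.
Sum the posterior weight over pairs where Sofia is I^B i: 7/15.

7/15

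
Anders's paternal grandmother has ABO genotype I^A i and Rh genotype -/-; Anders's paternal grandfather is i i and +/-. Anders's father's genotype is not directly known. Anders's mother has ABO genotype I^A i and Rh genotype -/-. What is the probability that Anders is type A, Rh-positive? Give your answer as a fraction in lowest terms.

Anders's father's ABO genotype from I^A i × i i: 1/2 I^A i, 1/2 i i.
Crossing each possibility with the mother I^A i and summing P(type A): 1/2·3/4 + 1/2·1/2 = 5/8.
Similarly for Rh via the father's Rh distribution: P(Rh+) = 1/4.
Independent loci: 5/8 × 1/4 = 5/32.

5/32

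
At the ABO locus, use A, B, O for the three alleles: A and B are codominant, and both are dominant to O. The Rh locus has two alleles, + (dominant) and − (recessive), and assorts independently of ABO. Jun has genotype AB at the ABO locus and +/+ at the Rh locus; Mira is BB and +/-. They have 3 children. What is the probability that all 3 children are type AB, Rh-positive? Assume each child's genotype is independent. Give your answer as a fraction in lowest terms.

ABO cross AB × BB → 1/2 B, 1/2 AB.
Rh cross +/+ × +/- → 1 Rh+; so P(type AB, Rh-positive) = 1/2 × 1 = 1/2 per child.
All 3 independent: (1/2)^3 = 1/8.

1/8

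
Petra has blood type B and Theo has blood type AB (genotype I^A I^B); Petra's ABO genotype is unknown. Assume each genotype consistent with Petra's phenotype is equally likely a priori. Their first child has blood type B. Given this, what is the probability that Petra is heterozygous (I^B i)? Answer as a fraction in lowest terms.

Possible genotypes: Petra ∈ {I^B I^B, I^B i}; Theo ∈ {I^A I^B}.
Weight each parental genotype pair by prior × P(type-B child):
  I^B I^B × I^A I^B: posterior weight 1/2.
  I^B i × I^A I^B: posterior weight 1/2.
Sum the posterior weight over pairs where Petra is I^B i: 1/2.

1/2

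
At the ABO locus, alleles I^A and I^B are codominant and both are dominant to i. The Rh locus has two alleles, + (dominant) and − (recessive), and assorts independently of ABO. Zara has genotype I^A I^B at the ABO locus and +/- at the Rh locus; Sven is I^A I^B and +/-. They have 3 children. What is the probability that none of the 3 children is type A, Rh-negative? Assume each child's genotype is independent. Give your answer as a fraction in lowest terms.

3375/4096

ABO cross I^A I^B × I^A I^B → 1/4 A, 1/4 B, 1/2 AB.
Rh cross +/- × +/- → 3/4 Rh+, 1/4 Rh-; so P(type A, Rh-negative) = 1/4 × 1/4 = 1/16 per child.
P(not type A, Rh-negative) = 15/16 for one child; (15/16)^3 = 3375/4096.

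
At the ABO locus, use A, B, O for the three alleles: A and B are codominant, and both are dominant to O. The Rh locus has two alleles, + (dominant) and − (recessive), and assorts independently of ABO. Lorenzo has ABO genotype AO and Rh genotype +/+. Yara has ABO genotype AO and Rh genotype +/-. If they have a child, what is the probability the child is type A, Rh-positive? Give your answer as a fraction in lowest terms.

ABO cross AO × AO → offspring phenotypes: 1/4 O, 3/4 A.
Rh cross +/+ × +/- → 1 Rh+.
Independent loci: P(type A, Rh-positive) = 3/4 × 1 = 3/4.

3/4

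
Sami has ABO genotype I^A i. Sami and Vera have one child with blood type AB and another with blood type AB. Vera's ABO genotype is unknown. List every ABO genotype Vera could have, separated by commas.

I^A I^B, I^B I^B, I^B i

For each candidate genotype of Vera, check whether crossing it with I^A i can produce every observed child phenotype.
  I^A I^A → possible child types {A} ✗
  I^A I^B → possible child types {A, B, AB} ✓
  I^A i → possible child types {O, A} ✗
  I^B I^B → possible child types {B, AB} ✓
  I^B i → possible child types {O, A, B, AB} ✓
  i i → possible child types {O, A} ✗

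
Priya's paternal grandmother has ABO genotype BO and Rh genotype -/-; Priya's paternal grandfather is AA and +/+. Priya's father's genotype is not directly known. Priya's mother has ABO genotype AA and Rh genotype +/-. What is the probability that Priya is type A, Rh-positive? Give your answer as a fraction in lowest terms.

9/16

Priya's father's ABO genotype from BO × AA: 1/2 AB, 1/2 AO.
Crossing each possibility with the mother AA and summing P(type A): 1/2·1/2 + 1/2·1 = 3/4.
Similarly for Rh via the father's Rh distribution: P(Rh+) = 3/4.
Independent loci: 3/4 × 3/4 = 9/16.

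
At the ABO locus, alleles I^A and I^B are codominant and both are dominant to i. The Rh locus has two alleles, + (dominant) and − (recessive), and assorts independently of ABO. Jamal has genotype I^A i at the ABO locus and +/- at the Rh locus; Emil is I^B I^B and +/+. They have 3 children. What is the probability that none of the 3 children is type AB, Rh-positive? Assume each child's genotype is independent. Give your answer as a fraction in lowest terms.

ABO cross I^A i × I^B I^B → 1/2 B, 1/2 AB.
Rh cross +/- × +/+ → 1 Rh+; so P(type AB, Rh-positive) = 1/2 × 1 = 1/2 per child.
P(not type AB, Rh-positive) = 1/2 for one child; (1/2)^3 = 1/8.

1/8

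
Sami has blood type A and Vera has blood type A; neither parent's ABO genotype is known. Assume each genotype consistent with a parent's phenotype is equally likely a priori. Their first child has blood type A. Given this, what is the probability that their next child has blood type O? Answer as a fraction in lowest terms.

1/20

Possible genotypes: Sami ∈ {I^A I^A, I^A i}; Vera ∈ {I^A I^A, I^A i}.
Weight each parental genotype pair by prior × P(type-A child):
  I^A I^A × I^A I^A: posterior weight 4/15; P(next child type O) = 0.
  I^A I^A × I^A i: posterior weight 4/15; P(next child type O) = 0.
  I^A i × I^A I^A: posterior weight 4/15; P(next child type O) = 0.
  I^A i × I^A i: posterior weight 1/5; P(next child type O) = 1/4.
Weighted sum = 1/20.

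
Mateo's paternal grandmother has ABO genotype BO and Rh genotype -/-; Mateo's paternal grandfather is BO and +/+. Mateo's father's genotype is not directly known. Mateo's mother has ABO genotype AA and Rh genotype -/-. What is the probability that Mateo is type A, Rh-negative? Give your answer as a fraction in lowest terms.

1/4

Mateo's father's ABO genotype from BO × BO: 1/4 BB, 1/2 BO, 1/4 OO.
Crossing each possibility with the mother AA and summing P(type A): 1/4·0 + 1/2·1/2 + 1/4·1 = 1/2.
Similarly for Rh via the father's Rh distribution: P(Rh-) = 1/2.
Independent loci: 1/2 × 1/2 = 1/4.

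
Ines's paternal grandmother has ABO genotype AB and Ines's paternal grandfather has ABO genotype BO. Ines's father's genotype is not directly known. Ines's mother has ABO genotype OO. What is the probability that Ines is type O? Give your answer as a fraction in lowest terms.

1/4

Ines's father's ABO genotype from AB × BO: 1/4 AB, 1/4 AO, 1/4 BB, 1/4 BO.
Crossing each possibility with the mother OO and summing P(type O): 1/4·0 + 1/4·1/2 + 1/4·0 + 1/4·1/2 = 1/4.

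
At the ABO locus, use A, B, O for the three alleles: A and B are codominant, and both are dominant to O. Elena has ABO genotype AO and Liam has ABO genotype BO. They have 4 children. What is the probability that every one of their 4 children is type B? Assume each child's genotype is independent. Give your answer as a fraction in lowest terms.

ABO cross AO × BO → 1/4 O, 1/4 A, 1/4 B, 1/4 AB.
So P(type B) = 1/4 per child.
All 4 independent: (1/4)^4 = 1/256.

1/256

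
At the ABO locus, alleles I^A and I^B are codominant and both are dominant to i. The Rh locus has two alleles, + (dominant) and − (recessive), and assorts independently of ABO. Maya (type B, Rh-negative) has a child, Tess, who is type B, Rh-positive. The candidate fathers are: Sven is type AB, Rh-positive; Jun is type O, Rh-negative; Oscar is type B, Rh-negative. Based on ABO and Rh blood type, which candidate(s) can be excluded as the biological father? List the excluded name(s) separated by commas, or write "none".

A candidate is excluded only if no genotype consistent with his phenotype could produce a type B, Rh-positive child with a type B, Rh-negative mother.
Jun (type O, Rh-): no genotype consistent with that phenotype can produce a type-B Rh+ child with a type-B mother.
Oscar (type B, Rh-): no genotype consistent with that phenotype can produce a type-B Rh+ child with a type-B mother.

Jun, Oscar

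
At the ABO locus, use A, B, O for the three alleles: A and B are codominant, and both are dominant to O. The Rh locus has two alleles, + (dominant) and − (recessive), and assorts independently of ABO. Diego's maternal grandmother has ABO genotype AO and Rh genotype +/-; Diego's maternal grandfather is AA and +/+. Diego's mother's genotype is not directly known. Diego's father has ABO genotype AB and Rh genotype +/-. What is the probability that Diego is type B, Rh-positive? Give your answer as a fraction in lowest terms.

Diego's mother's ABO genotype from AO × AA: 1/2 AA, 1/2 AO.
Crossing each possibility with the father AB and summing P(type B): 1/2·0 + 1/2·1/4 = 1/8.
Similarly for Rh via the mother's Rh distribution: P(Rh+) = 7/8.
Independent loci: 1/8 × 7/8 = 7/64.

7/64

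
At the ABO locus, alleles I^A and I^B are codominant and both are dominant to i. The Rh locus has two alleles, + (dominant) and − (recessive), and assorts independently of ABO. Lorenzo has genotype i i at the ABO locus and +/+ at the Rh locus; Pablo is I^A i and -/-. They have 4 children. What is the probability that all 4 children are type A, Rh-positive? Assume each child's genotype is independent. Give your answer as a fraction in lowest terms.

ABO cross i i × I^A i → 1/2 O, 1/2 A.
Rh cross +/+ × -/- → 1 Rh+; so P(type A, Rh-positive) = 1/2 × 1 = 1/2 per child.
All 4 independent: (1/2)^4 = 1/16.

1/16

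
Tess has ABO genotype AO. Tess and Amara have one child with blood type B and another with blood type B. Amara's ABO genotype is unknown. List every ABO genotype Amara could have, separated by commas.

AB, BB, BO

For each candidate genotype of Amara, check whether crossing it with AO can produce every observed child phenotype.
  AA → possible child types {A} ✗
  AB → possible child types {A, B, AB} ✓
  AO → possible child types {O, A} ✗
  BB → possible child types {B, AB} ✓
  BO → possible child types {O, A, B, AB} ✓
  OO → possible child types {O, A} ✗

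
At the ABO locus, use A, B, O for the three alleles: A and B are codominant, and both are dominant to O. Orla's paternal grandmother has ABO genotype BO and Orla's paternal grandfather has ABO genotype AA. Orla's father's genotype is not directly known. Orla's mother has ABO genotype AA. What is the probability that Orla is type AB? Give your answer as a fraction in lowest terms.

Orla's father's ABO genotype from BO × AA: 1/2 AB, 1/2 AO.
Crossing each possibility with the mother AA and summing P(type AB): 1/2·1/2 + 1/2·0 = 1/4.

1/4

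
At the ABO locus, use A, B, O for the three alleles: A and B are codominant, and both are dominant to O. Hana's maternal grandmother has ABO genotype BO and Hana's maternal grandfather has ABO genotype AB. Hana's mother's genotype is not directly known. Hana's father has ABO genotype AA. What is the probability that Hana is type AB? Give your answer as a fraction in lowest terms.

1/2

Hana's mother's ABO genotype from BO × AB: 1/4 AB, 1/4 AO, 1/4 BB, 1/4 BO.
Crossing each possibility with the father AA and summing P(type AB): 1/4·1/2 + 1/4·0 + 1/4·1 + 1/4·1/2 = 1/2.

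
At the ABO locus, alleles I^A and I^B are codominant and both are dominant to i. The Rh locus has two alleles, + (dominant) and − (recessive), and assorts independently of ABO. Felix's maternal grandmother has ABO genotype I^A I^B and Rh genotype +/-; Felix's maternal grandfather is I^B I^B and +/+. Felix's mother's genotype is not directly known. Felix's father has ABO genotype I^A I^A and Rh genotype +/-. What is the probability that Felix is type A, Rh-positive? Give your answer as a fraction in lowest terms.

Felix's mother's ABO genotype from I^A I^B × I^B I^B: 1/2 I^A I^B, 1/2 I^B I^B.
Crossing each possibility with the father I^A I^A and summing P(type A): 1/2·1/2 + 1/2·0 = 1/4.
Similarly for Rh via the mother's Rh distribution: P(Rh+) = 7/8.
Independent loci: 1/4 × 7/8 = 7/32.

7/32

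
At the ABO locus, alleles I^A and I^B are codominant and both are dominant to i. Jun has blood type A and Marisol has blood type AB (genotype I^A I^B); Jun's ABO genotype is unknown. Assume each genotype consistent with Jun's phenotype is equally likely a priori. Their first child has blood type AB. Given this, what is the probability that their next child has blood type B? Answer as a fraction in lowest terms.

Possible genotypes: Jun ∈ {I^A I^A, I^A i}; Marisol ∈ {I^A I^B}.
Weight each parental genotype pair by prior × P(type-AB child):
  I^A I^A × I^A I^B: posterior weight 2/3; P(next child type B) = 0.
  I^A i × I^A I^B: posterior weight 1/3; P(next child type B) = 1/4.
Weighted sum = 1/12.

1/12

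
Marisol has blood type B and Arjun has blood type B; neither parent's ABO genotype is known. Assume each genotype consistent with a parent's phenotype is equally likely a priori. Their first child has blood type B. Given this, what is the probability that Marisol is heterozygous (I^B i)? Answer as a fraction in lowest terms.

Possible genotypes: Marisol ∈ {I^B I^B, I^B i}; Arjun ∈ {I^B I^B, I^B i}.
Weight each parental genotype pair by prior × P(type-B child):
  I^B I^B × I^B I^B: posterior weight 4/15.
  I^B I^B × I^B i: posterior weight 4/15.
  I^B i × I^B I^B: posterior weight 4/15.
  I^B i × I^B i: posterior weight 1/5.
Sum the posterior weight over pairs where Marisol is I^B i: 7/15.

7/15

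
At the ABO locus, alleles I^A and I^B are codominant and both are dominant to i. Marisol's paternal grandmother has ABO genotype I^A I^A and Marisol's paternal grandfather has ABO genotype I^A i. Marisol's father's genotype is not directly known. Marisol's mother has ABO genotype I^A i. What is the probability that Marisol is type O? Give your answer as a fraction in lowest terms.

1/8

Marisol's father's ABO genotype from I^A I^A × I^A i: 1/2 I^A I^A, 1/2 I^A i.
Crossing each possibility with the mother I^A i and summing P(type O): 1/2·0 + 1/2·1/4 = 1/8.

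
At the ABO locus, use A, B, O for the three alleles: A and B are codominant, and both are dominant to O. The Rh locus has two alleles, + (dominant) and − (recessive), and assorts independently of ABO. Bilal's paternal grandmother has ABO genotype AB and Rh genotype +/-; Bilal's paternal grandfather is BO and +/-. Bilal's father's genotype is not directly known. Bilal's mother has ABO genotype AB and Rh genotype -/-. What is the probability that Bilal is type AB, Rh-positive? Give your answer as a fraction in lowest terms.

3/16

Bilal's father's ABO genotype from AB × BO: 1/4 AB, 1/4 AO, 1/4 BB, 1/4 BO.
Crossing each possibility with the mother AB and summing P(type AB): 1/4·1/2 + 1/4·1/4 + 1/4·1/2 + 1/4·1/4 = 3/8.
Similarly for Rh via the father's Rh distribution: P(Rh+) = 1/2.
Independent loci: 3/8 × 1/2 = 3/16.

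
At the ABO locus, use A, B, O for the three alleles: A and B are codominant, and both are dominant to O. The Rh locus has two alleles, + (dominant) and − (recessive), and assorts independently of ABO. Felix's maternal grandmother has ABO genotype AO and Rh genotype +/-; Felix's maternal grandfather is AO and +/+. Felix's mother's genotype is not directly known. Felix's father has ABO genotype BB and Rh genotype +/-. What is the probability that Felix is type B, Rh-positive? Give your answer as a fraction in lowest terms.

Felix's mother's ABO genotype from AO × AO: 1/4 AA, 1/2 AO, 1/4 OO.
Crossing each possibility with the father BB and summing P(type B): 1/4·0 + 1/2·1/2 + 1/4·1 = 1/2.
Similarly for Rh via the mother's Rh distribution: P(Rh+) = 7/8.
Independent loci: 1/2 × 7/8 = 7/16.

7/16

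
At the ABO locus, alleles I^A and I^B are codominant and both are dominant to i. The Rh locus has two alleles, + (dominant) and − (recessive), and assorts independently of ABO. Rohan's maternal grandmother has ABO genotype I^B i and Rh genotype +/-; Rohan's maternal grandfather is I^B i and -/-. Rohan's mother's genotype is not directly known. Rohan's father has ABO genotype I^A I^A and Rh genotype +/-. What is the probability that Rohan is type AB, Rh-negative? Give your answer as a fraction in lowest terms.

Rohan's mother's ABO genotype from I^B i × I^B i: 1/4 I^B I^B, 1/2 I^B i, 1/4 i i.
Crossing each possibility with the father I^A I^A and summing P(type AB): 1/4·1 + 1/2·1/2 + 1/4·0 = 1/2.
Similarly for Rh via the mother's Rh distribution: P(Rh-) = 3/8.
Independent loci: 1/2 × 3/8 = 3/16.

3/16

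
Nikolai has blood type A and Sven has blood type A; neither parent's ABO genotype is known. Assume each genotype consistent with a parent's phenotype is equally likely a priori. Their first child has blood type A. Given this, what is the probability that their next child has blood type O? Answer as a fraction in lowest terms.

Possible genotypes: Nikolai ∈ {AA, AO}; Sven ∈ {AA, AO}.
Weight each parental genotype pair by prior × P(type-A child):
  AA × AA: posterior weight 4/15; P(next child type O) = 0.
  AA × AO: posterior weight 4/15; P(next child type O) = 0.
  AO × AA: posterior weight 4/15; P(next child type O) = 0.
  AO × AO: posterior weight 1/5; P(next child type O) = 1/4.
Weighted sum = 1/20.

1/20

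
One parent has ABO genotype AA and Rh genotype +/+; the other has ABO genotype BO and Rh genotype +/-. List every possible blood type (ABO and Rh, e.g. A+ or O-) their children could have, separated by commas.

Gametes from AA × BO give offspring ABO genotypes AB, AO, i.e. phenotypes A, AB.
Rh cross +/+ × +/- → phenotypes Rh+.
Combining independently: A+, AB+.

A+, AB+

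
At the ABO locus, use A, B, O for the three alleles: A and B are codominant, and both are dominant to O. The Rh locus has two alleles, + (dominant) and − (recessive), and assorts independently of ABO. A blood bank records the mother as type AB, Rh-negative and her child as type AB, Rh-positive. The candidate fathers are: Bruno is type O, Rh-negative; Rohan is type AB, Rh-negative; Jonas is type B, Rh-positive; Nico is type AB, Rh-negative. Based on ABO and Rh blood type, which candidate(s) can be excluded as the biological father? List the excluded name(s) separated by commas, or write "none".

A candidate is excluded only if no genotype consistent with his phenotype could produce a type AB, Rh-positive child with a type AB, Rh-negative mother.
Bruno (type O, Rh-): no genotype consistent with that phenotype can produce a type-AB Rh+ child with a type-AB mother.
Rohan (type AB, Rh-): no genotype consistent with that phenotype can produce a type-AB Rh+ child with a type-AB mother.
Nico (type AB, Rh-): no genotype consistent with that phenotype can produce a type-AB Rh+ child with a type-AB mother.

Bruno, Rohan, Nico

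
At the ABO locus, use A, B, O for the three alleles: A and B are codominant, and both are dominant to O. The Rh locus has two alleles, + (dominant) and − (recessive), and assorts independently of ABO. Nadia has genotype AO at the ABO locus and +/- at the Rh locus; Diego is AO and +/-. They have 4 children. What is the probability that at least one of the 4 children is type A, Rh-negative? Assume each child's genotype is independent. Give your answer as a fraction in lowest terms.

ABO cross AO × AO → 1/4 O, 3/4 A.
Rh cross +/- × +/- → 3/4 Rh+, 1/4 Rh-; so P(type A, Rh-negative) = 3/4 × 1/4 = 3/16 per child.
P(none) = (13/16)^4 = 28561/65536; P(at least one) = 1 − 28561/65536 = 36975/65536.

36975/65536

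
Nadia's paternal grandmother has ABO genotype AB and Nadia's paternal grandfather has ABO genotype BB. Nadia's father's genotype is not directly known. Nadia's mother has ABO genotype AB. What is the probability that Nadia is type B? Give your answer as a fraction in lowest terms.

Nadia's father's ABO genotype from AB × BB: 1/2 AB, 1/2 BB.
Crossing each possibility with the mother AB and summing P(type B): 1/2·1/4 + 1/2·1/2 = 3/8.

3/8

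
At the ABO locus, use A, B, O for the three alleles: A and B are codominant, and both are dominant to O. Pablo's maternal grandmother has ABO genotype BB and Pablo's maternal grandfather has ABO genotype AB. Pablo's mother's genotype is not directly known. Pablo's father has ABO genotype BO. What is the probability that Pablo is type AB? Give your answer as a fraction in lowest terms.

1/8

Pablo's mother's ABO genotype from BB × AB: 1/2 AB, 1/2 BB.
Crossing each possibility with the father BO and summing P(type AB): 1/2·1/4 + 1/2·0 = 1/8.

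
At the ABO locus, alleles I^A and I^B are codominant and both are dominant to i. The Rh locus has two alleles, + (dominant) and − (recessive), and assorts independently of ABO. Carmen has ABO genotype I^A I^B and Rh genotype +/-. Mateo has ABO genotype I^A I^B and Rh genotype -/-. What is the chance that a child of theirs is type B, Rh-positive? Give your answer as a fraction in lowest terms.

1/8

ABO cross I^A I^B × I^A I^B → offspring phenotypes: 1/4 A, 1/4 B, 1/2 AB.
Rh cross +/- × -/- → 1/2 Rh+, 1/2 Rh-.
Independent loci: P(type B, Rh-positive) = 1/4 × 1/2 = 1/8.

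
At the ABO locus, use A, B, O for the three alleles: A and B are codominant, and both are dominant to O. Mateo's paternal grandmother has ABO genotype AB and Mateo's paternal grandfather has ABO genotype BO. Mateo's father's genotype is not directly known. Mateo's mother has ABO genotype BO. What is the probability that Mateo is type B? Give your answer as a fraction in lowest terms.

Mateo's father's ABO genotype from AB × BO: 1/4 AB, 1/4 AO, 1/4 BB, 1/4 BO.
Crossing each possibility with the mother BO and summing P(type B): 1/4·1/2 + 1/4·1/4 + 1/4·1 + 1/4·3/4 = 5/8.

5/8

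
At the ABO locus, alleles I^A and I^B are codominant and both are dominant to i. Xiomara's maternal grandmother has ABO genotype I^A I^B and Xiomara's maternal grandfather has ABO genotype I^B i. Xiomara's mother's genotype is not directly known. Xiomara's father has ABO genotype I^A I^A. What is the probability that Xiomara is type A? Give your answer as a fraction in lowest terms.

1/2

Xiomara's mother's ABO genotype from I^A I^B × I^B i: 1/4 I^A I^B, 1/4 I^A i, 1/4 I^B I^B, 1/4 I^B i.
Crossing each possibility with the father I^A I^A and summing P(type A): 1/4·1/2 + 1/4·1 + 1/4·0 + 1/4·1/2 = 1/2.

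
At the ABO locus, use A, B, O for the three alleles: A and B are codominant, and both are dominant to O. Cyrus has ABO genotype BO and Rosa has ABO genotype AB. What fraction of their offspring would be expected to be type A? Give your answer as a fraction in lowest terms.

1/4

ABO cross BO × AB → offspring phenotypes: 1/4 A, 1/2 B, 1/4 AB.
So P(type A) = 1/4.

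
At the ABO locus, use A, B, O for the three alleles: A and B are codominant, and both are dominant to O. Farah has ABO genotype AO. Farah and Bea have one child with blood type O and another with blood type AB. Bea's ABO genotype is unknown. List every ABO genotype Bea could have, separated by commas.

BO

For each candidate genotype of Bea, check whether crossing it with AO can produce every observed child phenotype.
  AA → possible child types {A} ✗
  AB → possible child types {A, B, AB} ✗
  AO → possible child types {O, A} ✗
  BB → possible child types {B, AB} ✗
  BO → possible child types {O, A, B, AB} ✓
  OO → possible child types {O, A} ✗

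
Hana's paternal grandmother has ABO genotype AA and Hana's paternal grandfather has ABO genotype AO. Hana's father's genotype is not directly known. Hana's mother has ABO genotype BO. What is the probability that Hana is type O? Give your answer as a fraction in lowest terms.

Hana's father's ABO genotype from AA × AO: 1/2 AA, 1/2 AO.
Crossing each possibility with the mother BO and summing P(type O): 1/2·0 + 1/2·1/4 = 1/8.

1/8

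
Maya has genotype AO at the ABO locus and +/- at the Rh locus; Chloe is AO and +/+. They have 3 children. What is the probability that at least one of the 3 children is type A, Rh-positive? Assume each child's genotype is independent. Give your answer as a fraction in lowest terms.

63/64

ABO cross AO × AO → 1/4 O, 3/4 A.
Rh cross +/- × +/+ → 1 Rh+; so P(type A, Rh-positive) = 3/4 × 1 = 3/4 per child.
P(none) = (1/4)^3 = 1/64; P(at least one) = 1 − 1/64 = 63/64.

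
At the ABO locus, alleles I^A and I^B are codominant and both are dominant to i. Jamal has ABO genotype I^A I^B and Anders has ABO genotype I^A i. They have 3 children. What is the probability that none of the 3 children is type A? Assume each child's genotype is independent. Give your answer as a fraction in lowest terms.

ABO cross I^A I^B × I^A i → 1/2 A, 1/4 B, 1/4 AB.
So P(type A) = 1/2 per child.
P(not type A) = 1/2 for one child; (1/2)^3 = 1/8.

1/8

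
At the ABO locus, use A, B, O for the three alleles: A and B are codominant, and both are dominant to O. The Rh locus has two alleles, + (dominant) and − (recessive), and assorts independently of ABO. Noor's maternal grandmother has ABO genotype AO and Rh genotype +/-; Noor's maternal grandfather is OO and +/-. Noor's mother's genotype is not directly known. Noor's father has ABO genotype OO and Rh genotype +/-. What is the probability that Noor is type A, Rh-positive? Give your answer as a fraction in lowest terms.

3/16

Noor's mother's ABO genotype from AO × OO: 1/2 AO, 1/2 OO.
Crossing each possibility with the father OO and summing P(type A): 1/2·1/2 + 1/2·0 = 1/4.
Similarly for Rh via the mother's Rh distribution: P(Rh+) = 3/4.
Independent loci: 1/4 × 3/4 = 3/16.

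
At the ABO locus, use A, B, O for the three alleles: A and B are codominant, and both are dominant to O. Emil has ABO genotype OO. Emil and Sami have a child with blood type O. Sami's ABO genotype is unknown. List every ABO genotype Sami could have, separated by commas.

AO, BO, OO

For each candidate genotype of Sami, check whether crossing it with OO can produce every observed child phenotype.
  AA → possible child types {A} ✗
  AB → possible child types {A, B} ✗
  AO → possible child types {O, A} ✓
  BB → possible child types {B} ✗
  BO → possible child types {O, B} ✓
  OO → possible child types {O} ✓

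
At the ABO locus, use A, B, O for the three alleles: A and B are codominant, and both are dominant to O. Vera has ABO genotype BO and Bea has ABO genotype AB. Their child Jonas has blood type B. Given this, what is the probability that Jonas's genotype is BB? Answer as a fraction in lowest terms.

1/2

Cross BO × AB → 1/4 AB, 1/4 AO, 1/4 BB, 1/4 BO.
Type-B genotypes among offspring: BB (1/4), BO (1/4); total 1/2.
P(BB | type B) = (1/4) / (1/2) = 1/2.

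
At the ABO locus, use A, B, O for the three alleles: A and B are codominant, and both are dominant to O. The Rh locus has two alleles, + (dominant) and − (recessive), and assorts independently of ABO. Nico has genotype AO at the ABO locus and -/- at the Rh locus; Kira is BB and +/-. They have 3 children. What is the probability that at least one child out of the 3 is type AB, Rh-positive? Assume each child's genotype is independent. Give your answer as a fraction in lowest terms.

37/64

ABO cross AO × BB → 1/2 B, 1/2 AB.
Rh cross -/- × +/- → 1/2 Rh+, 1/2 Rh-; so P(type AB, Rh-positive) = 1/2 × 1/2 = 1/4 per child.
P(none) = (3/4)^3 = 27/64; P(at least one) = 1 − 27/64 = 37/64.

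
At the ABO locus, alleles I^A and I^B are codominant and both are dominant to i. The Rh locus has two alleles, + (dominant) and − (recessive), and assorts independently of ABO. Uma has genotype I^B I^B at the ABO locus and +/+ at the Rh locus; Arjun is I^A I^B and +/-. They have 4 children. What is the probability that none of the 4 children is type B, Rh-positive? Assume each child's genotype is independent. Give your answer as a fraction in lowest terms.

1/16

ABO cross I^B I^B × I^A I^B → 1/2 B, 1/2 AB.
Rh cross +/+ × +/- → 1 Rh+; so P(type B, Rh-positive) = 1/2 × 1 = 1/2 per child.
P(not type B, Rh-positive) = 1/2 for one child; (1/2)^4 = 1/16.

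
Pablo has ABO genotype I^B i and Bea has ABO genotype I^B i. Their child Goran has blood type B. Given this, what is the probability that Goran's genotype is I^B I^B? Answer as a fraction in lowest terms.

1/3

Cross I^B i × I^B i → 1/4 I^B I^B, 1/2 I^B i, 1/4 i i.
Type-B genotypes among offspring: I^B I^B (1/4), I^B i (1/2); total 3/4.
P(I^B I^B | type B) = (1/4) / (3/4) = 1/3.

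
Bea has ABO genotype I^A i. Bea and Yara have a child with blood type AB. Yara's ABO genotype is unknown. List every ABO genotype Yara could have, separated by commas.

For each candidate genotype of Yara, check whether crossing it with I^A i can produce every observed child phenotype.
  I^A I^A → possible child types {A} ✗
  I^A I^B → possible child types {A, B, AB} ✓
  I^A i → possible child types {O, A} ✗
  I^B I^B → possible child types {B, AB} ✓
  I^B i → possible child types {O, A, B, AB} ✓
  i i → possible child types {O, A} ✗

I^A I^B, I^B I^B, I^B i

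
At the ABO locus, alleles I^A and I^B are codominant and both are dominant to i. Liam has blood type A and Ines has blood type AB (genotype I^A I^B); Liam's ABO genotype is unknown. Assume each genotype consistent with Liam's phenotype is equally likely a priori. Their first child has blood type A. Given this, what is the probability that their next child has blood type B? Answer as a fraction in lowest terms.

Possible genotypes: Liam ∈ {I^A I^A, I^A i}; Ines ∈ {I^A I^B}.
Weight each parental genotype pair by prior × P(type-A child):
  I^A I^A × I^A I^B: posterior weight 1/2; P(next child type B) = 0.
  I^A i × I^A I^B: posterior weight 1/2; P(next child type B) = 1/4.
Weighted sum = 1/8.

1/8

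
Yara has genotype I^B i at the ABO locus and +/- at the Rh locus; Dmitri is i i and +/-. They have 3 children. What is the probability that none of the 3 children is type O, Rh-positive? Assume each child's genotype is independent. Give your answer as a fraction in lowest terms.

125/512

ABO cross I^B i × i i → 1/2 O, 1/2 B.
Rh cross +/- × +/- → 3/4 Rh+, 1/4 Rh-; so P(type O, Rh-positive) = 1/2 × 3/4 = 3/8 per child.
P(not type O, Rh-positive) = 5/8 for one child; (5/8)^3 = 125/512.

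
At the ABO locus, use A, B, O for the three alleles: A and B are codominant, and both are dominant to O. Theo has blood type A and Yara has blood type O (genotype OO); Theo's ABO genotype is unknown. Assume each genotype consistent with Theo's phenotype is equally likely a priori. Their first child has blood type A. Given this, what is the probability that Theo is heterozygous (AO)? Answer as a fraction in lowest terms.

Possible genotypes: Theo ∈ {AA, AO}; Yara ∈ {OO}.
Weight each parental genotype pair by prior × P(type-A child):
  AA × OO: posterior weight 2/3.
  AO × OO: posterior weight 1/3.
Sum the posterior weight over pairs where Theo is AO: 1/3.

1/3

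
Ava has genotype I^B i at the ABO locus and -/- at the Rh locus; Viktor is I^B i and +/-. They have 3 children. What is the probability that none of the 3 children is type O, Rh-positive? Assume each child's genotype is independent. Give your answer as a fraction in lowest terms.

343/512

ABO cross I^B i × I^B i → 1/4 O, 3/4 B.
Rh cross -/- × +/- → 1/2 Rh+, 1/2 Rh-; so P(type O, Rh-positive) = 1/4 × 1/2 = 1/8 per child.
P(not type O, Rh-positive) = 7/8 for one child; (7/8)^3 = 343/512.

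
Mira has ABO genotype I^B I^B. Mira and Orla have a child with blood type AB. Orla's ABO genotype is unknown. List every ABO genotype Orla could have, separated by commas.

I^A I^A, I^A I^B, I^A i

For each candidate genotype of Orla, check whether crossing it with I^B I^B can produce every observed child phenotype.
  I^A I^A → possible child types {AB} ✓
  I^A I^B → possible child types {B, AB} ✓
  I^A i → possible child types {B, AB} ✓
  I^B I^B → possible child types {B} ✗
  I^B i → possible child types {B} ✗
  i i → possible child types {B} ✗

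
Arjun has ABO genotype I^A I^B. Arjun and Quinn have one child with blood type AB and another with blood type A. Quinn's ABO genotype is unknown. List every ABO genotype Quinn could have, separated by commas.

For each candidate genotype of Quinn, check whether crossing it with I^A I^B can produce every observed child phenotype.
  I^A I^A → possible child types {A, AB} ✓
  I^A I^B → possible child types {A, B, AB} ✓
  I^A i → possible child types {A, B, AB} ✓
  I^B I^B → possible child types {B, AB} ✗
  I^B i → possible child types {A, B, AB} ✓
  i i → possible child types {A, B} ✗

I^A I^A, I^A I^B, I^A i, I^B i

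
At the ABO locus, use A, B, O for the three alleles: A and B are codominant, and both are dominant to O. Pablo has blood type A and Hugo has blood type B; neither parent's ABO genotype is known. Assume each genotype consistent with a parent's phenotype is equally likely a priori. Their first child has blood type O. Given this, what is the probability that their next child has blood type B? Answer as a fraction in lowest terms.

Possible genotypes: Pablo ∈ {AA, AO}; Hugo ∈ {BB, BO}.
Weight each parental genotype pair by prior × P(type-O child):
  AO × BO: posterior weight 1; P(next child type B) = 1/4.
Weighted sum = 1/4.

1/4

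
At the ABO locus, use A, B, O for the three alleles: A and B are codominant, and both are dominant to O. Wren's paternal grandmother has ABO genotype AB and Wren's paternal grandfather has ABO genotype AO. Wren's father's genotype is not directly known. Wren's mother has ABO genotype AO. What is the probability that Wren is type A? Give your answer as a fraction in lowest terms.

Wren's father's ABO genotype from AB × AO: 1/4 AA, 1/4 AB, 1/4 AO, 1/4 BO.
Crossing each possibility with the mother AO and summing P(type A): 1/4·1 + 1/4·1/2 + 1/4·3/4 + 1/4·1/4 = 5/8.

5/8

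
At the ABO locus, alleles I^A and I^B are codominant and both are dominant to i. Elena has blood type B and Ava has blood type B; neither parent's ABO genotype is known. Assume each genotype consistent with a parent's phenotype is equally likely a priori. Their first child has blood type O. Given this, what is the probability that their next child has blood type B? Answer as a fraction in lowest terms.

3/4

Possible genotypes: Elena ∈ {I^B I^B, I^B i}; Ava ∈ {I^B I^B, I^B i}.
Weight each parental genotype pair by prior × P(type-O child):
  I^B i × I^B i: posterior weight 1; P(next child type B) = 3/4.
Weighted sum = 3/4.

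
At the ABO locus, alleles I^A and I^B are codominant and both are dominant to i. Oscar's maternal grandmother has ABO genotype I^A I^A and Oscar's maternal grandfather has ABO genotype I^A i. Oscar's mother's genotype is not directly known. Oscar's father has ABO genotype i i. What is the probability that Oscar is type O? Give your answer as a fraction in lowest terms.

Oscar's mother's ABO genotype from I^A I^A × I^A i: 1/2 I^A I^A, 1/2 I^A i.
Crossing each possibility with the father i i and summing P(type O): 1/2·0 + 1/2·1/2 = 1/4.

1/4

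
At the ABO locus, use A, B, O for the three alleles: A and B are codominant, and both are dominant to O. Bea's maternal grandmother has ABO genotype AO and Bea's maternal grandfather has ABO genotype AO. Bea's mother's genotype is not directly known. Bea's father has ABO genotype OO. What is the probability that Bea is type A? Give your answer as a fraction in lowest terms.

1/2

Bea's mother's ABO genotype from AO × AO: 1/4 AA, 1/2 AO, 1/4 OO.
Crossing each possibility with the father OO and summing P(type A): 1/4·1 + 1/2·1/2 + 1/4·0 = 1/2.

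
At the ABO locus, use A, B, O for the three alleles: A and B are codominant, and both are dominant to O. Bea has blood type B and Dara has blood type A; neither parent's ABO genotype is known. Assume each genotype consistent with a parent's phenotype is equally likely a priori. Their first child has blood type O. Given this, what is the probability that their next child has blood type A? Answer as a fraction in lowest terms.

1/4

Possible genotypes: Bea ∈ {BB, BO}; Dara ∈ {AA, AO}.
Weight each parental genotype pair by prior × P(type-O child):
  BO × AO: posterior weight 1; P(next child type A) = 1/4.
Weighted sum = 1/4.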